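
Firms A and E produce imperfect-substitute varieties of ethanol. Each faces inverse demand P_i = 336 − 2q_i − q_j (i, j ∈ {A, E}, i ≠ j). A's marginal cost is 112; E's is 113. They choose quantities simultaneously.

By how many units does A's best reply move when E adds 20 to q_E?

-5

Firm A's profit: π = q_A(336 − 2q_A − q_E) − 112q_A.
∂π/∂q_A = 224 − 4q_A − q_E = 0 ⇒ q_A = 56 − 0.25q_E.
The reaction-function slope is −0.25, so a 20-unit rise in q_E moves q_A by −0.25 × 20 = −5. A's best response falls — the actions are strategic substitutes.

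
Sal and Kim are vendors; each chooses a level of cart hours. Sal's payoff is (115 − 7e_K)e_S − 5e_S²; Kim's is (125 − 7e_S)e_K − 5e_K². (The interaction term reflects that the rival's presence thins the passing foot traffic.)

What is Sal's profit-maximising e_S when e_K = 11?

Expanding Sal's payoff: 115e_S − 7e_Ke_S − 5e_S².
∂π/∂e_S = 115 − 7e_K − 10e_S = 0, so e_S = 11.5 − 0.7e_K.
At e_K = 11: e_S = 11.5 − 0.7·11 = 3.8.

3.8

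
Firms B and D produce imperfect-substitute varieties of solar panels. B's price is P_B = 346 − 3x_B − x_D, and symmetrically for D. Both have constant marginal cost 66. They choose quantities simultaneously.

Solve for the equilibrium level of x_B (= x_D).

Firm B's profit: π = x_B(346 − 3x_B − x_D) − 66x_B.
∂π/∂x_B = 280 − 6x_B − x_D = 0 ⇒ x_B = 140/3 − (1/6)x_D.
Setting x_B = x_D in the reaction function: x_B = 140/3 − (1/6)x_B, so x_B = (140/3) / (7/6) = 40.

40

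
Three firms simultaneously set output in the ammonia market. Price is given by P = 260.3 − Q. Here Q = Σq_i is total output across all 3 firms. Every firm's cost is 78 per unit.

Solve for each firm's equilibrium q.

45.575

A representative firm's profit is π_i = q_i(260.3 − Q) − 78q_i, with Q = q_i + Σ_{j≠i} q_j.
First-order condition: 182.3 − 2q_i − Σ_{j≠i} q_j = 0.
In a symmetric equilibrium every firm chooses the same q, so Σ_{j≠i} q_j = 2q. The condition becomes 182.3 − 4q = 0, giving q = 182.3/4 = 45.575.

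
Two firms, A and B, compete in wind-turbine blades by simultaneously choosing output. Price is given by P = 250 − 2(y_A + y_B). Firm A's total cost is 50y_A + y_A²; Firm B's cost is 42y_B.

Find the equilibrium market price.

126.8

Firm A's profit: π = y_A(250 − 2(y_A + y_B)) − 50y_A − y_A².
∂π/∂y_A = 200 − 6y_A − 2y_B = 0, so y_A = 100/3 − (1/3)y_B.
For B: ∂π/∂y_B = 208 − 4y_B − 2y_A = 0 ⇒ y_B = 52 − 0.5y_A.
Plugging y_B into A's best response: y_A = 100/3 − (1/3)(52 − 0.5y_A) ⇒ (5/6)y_A = 16, so y_A = 19.2.
Then y_B = 52 − 0.5·19.2 = 42.4.
Equilibrium price: P = 250 − 2·61.6 = 126.8.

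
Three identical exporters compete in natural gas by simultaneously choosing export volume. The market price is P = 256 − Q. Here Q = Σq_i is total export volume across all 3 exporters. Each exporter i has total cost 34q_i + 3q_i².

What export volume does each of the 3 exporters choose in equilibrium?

22.2

A representative exporter's profit is π_i = q_i(256 − Q) − 34q_i − 3q_i², with Q = q_i + Σ_{j≠i} q_j.
First-order condition: 222 − 8q_i − Σ_{j≠i} q_j = 0.
With identical exporters, set every q_j = q: then 222 − 8q − 2q = 0, i.e. q = 222/10 = 22.2.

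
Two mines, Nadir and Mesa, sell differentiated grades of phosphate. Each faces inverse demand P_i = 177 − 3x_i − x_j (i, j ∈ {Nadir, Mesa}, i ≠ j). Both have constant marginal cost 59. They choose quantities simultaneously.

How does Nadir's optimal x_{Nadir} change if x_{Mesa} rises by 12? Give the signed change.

-2

Mine Nadir's profit: π = x_{Nadir}(177 − 3x_{Nadir} − x_{Mesa}) − 59x_{Nadir}.
∂π/∂x_{Nadir} = 118 − 6x_{Nadir} − x_{Mesa} = 0 ⇒ x_{Nadir} = 59/3 − (1/6)x_{Mesa}.
The reaction-function slope is −1/6, so a 12-unit rise in x_{Mesa} moves x_{Nadir} by −1/6 × 12 = −2. Nadir's best response falls — the actions are strategic substitutes.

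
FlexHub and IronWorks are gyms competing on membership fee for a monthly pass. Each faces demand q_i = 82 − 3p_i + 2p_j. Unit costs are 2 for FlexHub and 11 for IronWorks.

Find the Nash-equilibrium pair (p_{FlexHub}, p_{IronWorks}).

23.6875, 27.0625

FlexHub's profit: π = (p_{FlexHub} − 2)(82 − 3p_{FlexHub} + 2p_{IronWorks}).
∂π/∂p_{FlexHub} = 88 − 6p_{FlexHub} + 2p_{IronWorks} = 0 ⇒ p_{FlexHub} = 44/3 + (1/3)p_{IronWorks}.
Similarly p_{IronWorks} = 115/6 + (1/3)p_{FlexHub}.
Plugging p_{IronWorks} into FlexHub's best response: p_{FlexHub} = 44/3 + (1/3)(115/6 + (1/3)p_{FlexHub}) ⇒ (8/9)p_{FlexHub} = 379/18, so p_{FlexHub} = 23.6875.
Then p_{IronWorks} = 115/6 + (1/3)·23.6875 = 27.0625.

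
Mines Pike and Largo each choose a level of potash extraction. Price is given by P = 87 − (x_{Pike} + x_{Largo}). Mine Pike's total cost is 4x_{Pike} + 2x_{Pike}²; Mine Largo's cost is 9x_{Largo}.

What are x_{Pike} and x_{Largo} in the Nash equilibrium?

8, 35

Mine Pike's profit: π = x_{Pike}(87 − (x_{Pike} + x_{Largo})) − 4x_{Pike} − 2x_{Pike}².
∂π/∂x_{Pike} = 83 − 6x_{Pike} − x_{Largo} = 0, so x_{Pike} = 83/6 − (1/6)x_{Largo}.
For Largo: ∂π/∂x_{Largo} = 78 − 2x_{Largo} − x_{Pike} = 0 ⇒ x_{Largo} = 39 − 0.5x_{Pike}.
Plugging x_{Largo} into Pike's best response: x_{Pike} = 83/6 − (1/6)(39 − 0.5x_{Pike}) ⇒ (11/12)x_{Pike} = 22/3, so x_{Pike} = 8.
Then x_{Largo} = 39 − 0.5·8 = 35.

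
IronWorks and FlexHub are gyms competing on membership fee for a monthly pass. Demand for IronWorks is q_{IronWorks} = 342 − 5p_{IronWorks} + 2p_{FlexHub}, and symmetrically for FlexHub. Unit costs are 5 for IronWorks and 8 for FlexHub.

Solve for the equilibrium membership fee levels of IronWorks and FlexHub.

IronWorks's profit: π = (p_{IronWorks} − 5)(342 − 5p_{IronWorks} + 2p_{FlexHub}).
∂π/∂p_{IronWorks} = 367 − 10p_{IronWorks} + 2p_{FlexHub} = 0 ⇒ p_{IronWorks} = 36.7 + 0.2p_{FlexHub}.
Similarly p_{FlexHub} = 38.2 + 0.2p_{IronWorks}.
Plugging p_{FlexHub} into IronWorks's best response: p_{IronWorks} = 36.7 + 0.2(38.2 + 0.2p_{IronWorks}) ⇒ 0.96p_{IronWorks} = 44.34, so p_{IronWorks} = 46.1875.
Then p_{FlexHub} = 38.2 + 0.2·46.1875 = 47.4375.

46.1875, 47.4375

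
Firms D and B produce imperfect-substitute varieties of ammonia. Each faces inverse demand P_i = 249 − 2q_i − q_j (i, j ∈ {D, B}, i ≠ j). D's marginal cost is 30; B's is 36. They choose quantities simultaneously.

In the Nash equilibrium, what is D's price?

118.4

Firm D's profit: π = q_D(249 − 2q_D − q_B) − 30q_D.
∂π/∂q_D = 219 − 4q_D − q_B = 0 ⇒ q_D = 54.75 − 0.25q_B.
Similarly q_B = 53.25 − 0.25q_D.
Solving the two reaction functions simultaneously: (1 − (−0.25)(−0.25))q_D = 54.75 − 0.25·53.25, so 0.9375q_D = 41.4375 and q_D = 44.2.
Then q_B = 53.25 − 0.25·44.2 = 42.2.
P_D = 249 − 2·44.2 − 42.2 = 118.4.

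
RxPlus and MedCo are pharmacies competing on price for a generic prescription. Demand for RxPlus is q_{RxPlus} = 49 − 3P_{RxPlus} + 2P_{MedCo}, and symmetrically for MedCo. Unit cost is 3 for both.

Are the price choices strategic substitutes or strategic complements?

strategic complements

RxPlus's profit: π = (P_{RxPlus} − 3)(49 − 3P_{RxPlus} + 2P_{MedCo}).
∂π/∂P_{RxPlus} = 58 − 6P_{RxPlus} + 2P_{MedCo} = 0 ⇒ P_{RxPlus} = 29/3 + (1/3)P_{MedCo}.
The best-response slope dP_{RxPlus}/dP_{MedCo} = 1/3 > 0: the reaction function is upward-sloping, so the choices are strategic complements.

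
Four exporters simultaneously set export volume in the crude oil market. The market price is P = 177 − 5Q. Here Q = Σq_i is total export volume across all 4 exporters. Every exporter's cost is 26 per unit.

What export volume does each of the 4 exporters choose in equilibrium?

A representative exporter's profit is π_i = q_i(177 − 5Q) − 26q_i, with Q = q_i + Σ_{j≠i} q_j.
First-order condition: 151 − 10q_i − 5Σ_{j≠i} q_j = 0.
Imposing symmetry (q_j = q for all j) turns Σ_{j≠i} q_j into 3q, so 151 = 25q and q = 6.04.

6.04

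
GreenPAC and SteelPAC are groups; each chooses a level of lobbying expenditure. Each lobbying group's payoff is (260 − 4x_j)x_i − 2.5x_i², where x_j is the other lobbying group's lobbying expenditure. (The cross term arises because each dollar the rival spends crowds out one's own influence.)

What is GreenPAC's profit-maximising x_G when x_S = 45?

GreenPAC's payoff is (260 − 4x_S)x_G − 2.5x_G².
∂π/∂x_G = 260 − 4x_S − 5x_G = 0, so x_G = 52 − 0.8x_S.
At x_S = 45: x_G = 52 − 0.8·45 = 16.

16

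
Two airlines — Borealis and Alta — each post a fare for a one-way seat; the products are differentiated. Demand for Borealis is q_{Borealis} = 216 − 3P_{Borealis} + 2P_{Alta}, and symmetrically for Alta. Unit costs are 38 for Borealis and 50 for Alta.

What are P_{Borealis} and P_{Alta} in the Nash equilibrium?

84.75, 89.25

Borealis's profit: π = (P_{Borealis} − 38)(216 − 3P_{Borealis} + 2P_{Alta}).
∂π/∂P_{Borealis} = 330 − 6P_{Borealis} + 2P_{Alta} = 0 ⇒ P_{Borealis} = 55 + (1/3)P_{Alta}.
Similarly P_{Alta} = 61 + (1/3)P_{Borealis}.
Plugging P_{Alta} into Borealis's best response: P_{Borealis} = 55 + (1/3)(61 + (1/3)P_{Borealis}) ⇒ (8/9)P_{Borealis} = 226/3, so P_{Borealis} = 84.75.
Then P_{Alta} = 61 + (1/3)·84.75 = 89.25.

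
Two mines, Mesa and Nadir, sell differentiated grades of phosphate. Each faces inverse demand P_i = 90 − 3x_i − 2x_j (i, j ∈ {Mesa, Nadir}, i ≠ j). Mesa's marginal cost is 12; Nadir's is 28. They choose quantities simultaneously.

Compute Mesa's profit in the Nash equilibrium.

Mine Mesa's profit: π = x_{Mesa}(90 − 3x_{Mesa} − 2x_{Nadir}) − 12x_{Mesa}.
∂π/∂x_{Mesa} = 78 − 6x_{Mesa} − 2x_{Nadir} = 0 ⇒ x_{Mesa} = 13 − (1/3)x_{Nadir}.
Similarly x_{Nadir} = 31/3 − (1/3)x_{Mesa}.
Solving the two reaction functions simultaneously: (1 − (−1/3)(−1/3))x_{Mesa} = 13 − (1/3)·(31/3), so (8/9)x_{Mesa} = 86/9 and x_{Mesa} = 10.75.
Then x_{Nadir} = 31/3 − (1/3)·10.75 = 6.75.
P_{Mesa} = 90 − 3·10.75 − 2·6.75 = 44.25.
Profit = (44.25 − 12)·10.75 = 346.6875.

346.6875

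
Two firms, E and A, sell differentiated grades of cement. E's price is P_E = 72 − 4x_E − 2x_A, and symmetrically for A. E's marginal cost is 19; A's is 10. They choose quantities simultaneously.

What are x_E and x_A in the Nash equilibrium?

5, 6.5

Firm E's profit: π = x_E(72 − 4x_E − 2x_A) − 19x_E.
∂π/∂x_E = 53 − 8x_E − 2x_A = 0 ⇒ x_E = 6.625 − 0.25x_A.
Similarly x_A = 7.75 − 0.25x_E.
Substituting the second reaction function into the first: x_E = 6.625 − 0.25(7.75 − 0.25x_E), which gives 0.9375x_E = 4.6875 ⇒ x_E = 5.
Then x_A = 7.75 − 0.25·5 = 6.5.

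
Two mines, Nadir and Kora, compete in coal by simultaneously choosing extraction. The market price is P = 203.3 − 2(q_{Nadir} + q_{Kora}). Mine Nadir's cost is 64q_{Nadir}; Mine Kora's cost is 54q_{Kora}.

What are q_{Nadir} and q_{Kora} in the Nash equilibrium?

21.55, 26.55

Mine Nadir's profit: π = q_{Nadir}(203.3 − 2(q_{Nadir} + q_{Kora})) − 64q_{Nadir}.
∂π/∂q_{Nadir} = 139.3 − 4q_{Nadir} − 2q_{Kora} = 0, so q_{Nadir} = 34.825 − 0.5q_{Kora}.
By the same steps for Kora: q_{Kora} = 37.325 − 0.5q_{Nadir}.
Plugging q_{Kora} into Nadir's best response: q_{Nadir} = 34.825 − 0.5(37.325 − 0.5q_{Nadir}) ⇒ 0.75q_{Nadir} = 16.1625, so q_{Nadir} = 21.55.
Then q_{Kora} = 37.325 − 0.5·21.55 = 26.55.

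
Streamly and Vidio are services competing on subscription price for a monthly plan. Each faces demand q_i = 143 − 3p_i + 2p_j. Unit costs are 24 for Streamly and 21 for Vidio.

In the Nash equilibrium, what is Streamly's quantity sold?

87.5625

Streamly's profit: π = (p_{Streamly} − 24)(143 − 3p_{Streamly} + 2p_{Vidio}).
∂π/∂p_{Streamly} = 215 − 6p_{Streamly} + 2p_{Vidio} = 0 ⇒ p_{Streamly} = 215/6 + (1/3)p_{Vidio}.
Similarly p_{Vidio} = 103/3 + (1/3)p_{Streamly}.
Substituting the second reaction function into the first: p_{Streamly} = 215/6 + (1/3)(103/3 + (1/3)p_{Streamly}), which gives (8/9)p_{Streamly} = 851/18 ⇒ p_{Streamly} = 53.1875.
Then p_{Vidio} = 103/3 + (1/3)·53.1875 = 52.0625.
q_{Streamly} = 143 − 3·53.1875 + 2·52.0625 = 87.5625.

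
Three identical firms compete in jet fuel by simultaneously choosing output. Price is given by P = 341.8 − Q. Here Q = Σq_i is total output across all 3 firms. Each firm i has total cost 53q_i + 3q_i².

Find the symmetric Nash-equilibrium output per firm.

28.88

A representative firm's profit is π_i = q_i(341.8 − Q) − 53q_i − 3q_i², with Q = q_i + Σ_{j≠i} q_j.
First-order condition: 288.8 − 8q_i − Σ_{j≠i} q_j = 0.
With identical firms, set every q_j = q: then 288.8 − 8q − 2q = 0, i.e. q = 288.8/10 = 28.88.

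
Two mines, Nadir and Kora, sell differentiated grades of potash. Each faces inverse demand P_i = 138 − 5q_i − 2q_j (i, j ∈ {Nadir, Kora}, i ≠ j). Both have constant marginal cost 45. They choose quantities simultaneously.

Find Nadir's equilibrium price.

Mine Nadir's profit: π = q_{Nadir}(138 − 5q_{Nadir} − 2q_{Kora}) − 45q_{Nadir}.
∂π/∂q_{Nadir} = 93 − 10q_{Nadir} − 2q_{Kora} = 0 ⇒ q_{Nadir} = 9.3 − 0.2q_{Kora}.
The game is symmetric, so in equilibrium q_{Kora} = q_{Nadir}: the reaction function gives 1.2q_{Nadir} = 9.3, hence q_{Nadir} = 7.75.
P_{Nadir} = 138 − 5·7.75 − 2·7.75 = 83.75.

83.75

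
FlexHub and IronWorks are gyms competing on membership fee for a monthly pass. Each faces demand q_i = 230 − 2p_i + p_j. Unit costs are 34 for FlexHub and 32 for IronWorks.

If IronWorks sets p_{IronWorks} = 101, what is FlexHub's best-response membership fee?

99.75

FlexHub's profit: π = (p_{FlexHub} − 34)(230 − 2p_{FlexHub} + p_{IronWorks}).
∂π/∂p_{FlexHub} = 298 − 4p_{FlexHub} + p_{IronWorks} = 0 ⇒ p_{FlexHub} = 74.5 + 0.25p_{IronWorks}.
At p_{IronWorks} = 101: p_{FlexHub} = 74.5 + 0.25·101 = 99.75.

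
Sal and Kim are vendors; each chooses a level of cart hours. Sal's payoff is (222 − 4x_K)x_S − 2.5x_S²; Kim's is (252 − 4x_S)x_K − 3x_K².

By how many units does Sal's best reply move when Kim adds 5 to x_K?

Expanding Sal's payoff: 222x_S − 4x_Kx_S − 2.5x_S².
∂π/∂x_S = 222 − 4x_K − 5x_S = 0, so x_S = 44.4 − 0.8x_K.
The reaction-function slope is −0.8, so a 5-unit rise in x_K moves x_S by −0.8 × 5 = −4. Sal's best response falls — the actions are strategic substitutes.

-4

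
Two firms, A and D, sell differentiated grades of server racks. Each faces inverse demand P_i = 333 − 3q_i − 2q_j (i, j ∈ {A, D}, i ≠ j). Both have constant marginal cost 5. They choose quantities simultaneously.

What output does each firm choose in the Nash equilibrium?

41

Firm A's profit: π = q_A(333 − 3q_A − 2q_D) − 5q_A.
∂π/∂q_A = 328 − 6q_A − 2q_D = 0 ⇒ q_A = 164/3 − (1/3)q_D.
The game is symmetric, so in equilibrium q_D = q_A: the reaction function gives (4/3)q_A = 164/3, hence q_A = 41.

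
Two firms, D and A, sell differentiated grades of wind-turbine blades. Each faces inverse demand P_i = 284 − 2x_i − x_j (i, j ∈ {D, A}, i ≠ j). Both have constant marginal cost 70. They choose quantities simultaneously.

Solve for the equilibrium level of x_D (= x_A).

42.8

Firm D's profit: π = x_D(284 − 2x_D − x_A) − 70x_D.
∂π/∂x_D = 214 − 4x_D − x_A = 0 ⇒ x_D = 53.5 − 0.25x_A.
Setting x_D = x_A in the reaction function: x_D = 53.5 − 0.25x_D, so x_D = 53.5 / 1.25 = 42.8.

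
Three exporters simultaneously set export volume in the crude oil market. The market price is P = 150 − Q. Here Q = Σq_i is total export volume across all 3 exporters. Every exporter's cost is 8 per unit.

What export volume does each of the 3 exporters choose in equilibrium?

A representative exporter's profit is π_i = q_i(150 − Q) − 8q_i, with Q = q_i + Σ_{j≠i} q_j.
First-order condition: 142 − 2q_i − Σ_{j≠i} q_j = 0.
In a symmetric equilibrium every exporter chooses the same q, so Σ_{j≠i} q_j = 2q. The condition becomes 142 − 4q = 0, giving q = 142/4 = 35.5.

35.5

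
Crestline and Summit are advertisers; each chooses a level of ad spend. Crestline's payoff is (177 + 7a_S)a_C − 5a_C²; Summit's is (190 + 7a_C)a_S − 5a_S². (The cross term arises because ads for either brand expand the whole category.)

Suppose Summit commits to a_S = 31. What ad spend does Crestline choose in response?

Expanding Crestline's payoff: 177a_C + 7a_Sa_C − 5a_C².
∂π/∂a_C = 177 + 7a_S − 10a_C = 0, so a_C = 17.7 + 0.7a_S.
At a_S = 31: a_C = 17.7 + 0.7·31 = 39.4.

39.4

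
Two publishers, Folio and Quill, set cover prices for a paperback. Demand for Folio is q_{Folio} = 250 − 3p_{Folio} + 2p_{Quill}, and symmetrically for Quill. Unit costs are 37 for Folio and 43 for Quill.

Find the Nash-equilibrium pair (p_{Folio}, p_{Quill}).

Folio's profit: π = (p_{Folio} − 37)(250 − 3p_{Folio} + 2p_{Quill}).
∂π/∂p_{Folio} = 361 − 6p_{Folio} + 2p_{Quill} = 0 ⇒ p_{Folio} = 361/6 + (1/3)p_{Quill}.
Similarly p_{Quill} = 379/6 + (1/3)p_{Folio}.
Plugging p_{Quill} into Folio's best response: p_{Folio} = 361/6 + (1/3)(379/6 + (1/3)p_{Folio}) ⇒ (8/9)p_{Folio} = 731/9, so p_{Folio} = 91.375.
Then p_{Quill} = 379/6 + (1/3)·91.375 = 93.625.

91.375, 93.625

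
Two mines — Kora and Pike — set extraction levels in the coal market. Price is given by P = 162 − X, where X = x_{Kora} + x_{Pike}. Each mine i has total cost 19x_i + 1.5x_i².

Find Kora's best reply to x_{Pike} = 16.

25.4

Mine Kora's profit: π = x_{Kora}(162 − (x_{Kora} + x_{Pike})) − 19x_{Kora} − 1.5x_{Kora}².
∂π/∂x_{Kora} = 143 − 5x_{Kora} − x_{Pike} = 0, so x_{Kora} = 28.6 − 0.2x_{Pike}.
At x_{Pike} = 16: x_{Kora} = 28.6 − 0.2·16 = 25.4.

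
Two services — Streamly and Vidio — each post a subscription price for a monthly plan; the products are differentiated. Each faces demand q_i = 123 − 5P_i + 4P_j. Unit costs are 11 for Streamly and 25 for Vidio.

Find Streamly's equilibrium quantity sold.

Streamly's profit: π = (P_{Streamly} − 11)(123 − 5P_{Streamly} + 4P_{Vidio}).
∂π/∂P_{Streamly} = 178 − 10P_{Streamly} + 4P_{Vidio} = 0 ⇒ P_{Streamly} = 17.8 + 0.4P_{Vidio}.
Similarly P_{Vidio} = 24.8 + 0.4P_{Streamly}.
Substituting the second reaction function into the first: P_{Streamly} = 17.8 + 0.4(24.8 + 0.4P_{Streamly}), which gives 0.84P_{Streamly} = 27.72 ⇒ P_{Streamly} = 33.
Then P_{Vidio} = 24.8 + 0.4·33 = 38.
q_{Streamly} = 123 − 5·33 + 4·38 = 110.

110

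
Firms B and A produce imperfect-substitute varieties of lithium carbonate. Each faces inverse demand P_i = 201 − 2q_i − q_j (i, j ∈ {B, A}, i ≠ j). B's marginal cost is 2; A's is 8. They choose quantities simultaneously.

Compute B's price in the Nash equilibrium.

Firm B's profit: π = q_B(201 − 2q_B − q_A) − 2q_B.
∂π/∂q_B = 199 − 4q_B − q_A = 0 ⇒ q_B = 49.75 − 0.25q_A.
Similarly q_A = 48.25 − 0.25q_B.
Substituting the second reaction function into the first: q_B = 49.75 − 0.25(48.25 − 0.25q_B), which gives 0.9375q_B = 37.6875 ⇒ q_B = 40.2.
Then q_A = 48.25 − 0.25·40.2 = 38.2.
P_B = 201 − 2·40.2 − 38.2 = 82.4.

82.4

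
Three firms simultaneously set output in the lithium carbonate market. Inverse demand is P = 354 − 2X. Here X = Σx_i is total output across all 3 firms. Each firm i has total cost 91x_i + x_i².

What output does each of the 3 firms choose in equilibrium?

26.3

A representative firm's profit is π_i = x_i(354 − 2X) − 91x_i − x_i², with X = x_i + Σ_{j≠i} x_j.
First-order condition: 263 − 6x_i − 2Σ_{j≠i} x_j = 0.
In a symmetric equilibrium every firm chooses the same x, so Σ_{j≠i} x_j = 2x. The condition becomes 263 − 10x = 0, giving x = 263/10 = 26.3.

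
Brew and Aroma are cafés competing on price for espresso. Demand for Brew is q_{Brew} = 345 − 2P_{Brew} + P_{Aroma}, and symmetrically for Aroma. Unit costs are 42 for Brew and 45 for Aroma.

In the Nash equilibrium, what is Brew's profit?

20563.92

Brew's profit: π = (P_{Brew} − 42)(345 − 2P_{Brew} + P_{Aroma}).
∂π/∂P_{Brew} = 429 − 4P_{Brew} + P_{Aroma} = 0 ⇒ P_{Brew} = 107.25 + 0.25P_{Aroma}.
Similarly P_{Aroma} = 108.75 + 0.25P_{Brew}.
Solving the two reaction functions simultaneously: (1 − (0.25)(0.25))P_{Brew} = 107.25 + 0.25·108.75, so 0.9375P_{Brew} = 134.4375 and P_{Brew} = 143.4.
Then P_{Aroma} = 108.75 + 0.25·143.4 = 144.6.
q_{Brew} = 345 − 2·143.4 + 144.6 = 202.8.
Profit = (143.4 − 42)·202.8 = 20563.92.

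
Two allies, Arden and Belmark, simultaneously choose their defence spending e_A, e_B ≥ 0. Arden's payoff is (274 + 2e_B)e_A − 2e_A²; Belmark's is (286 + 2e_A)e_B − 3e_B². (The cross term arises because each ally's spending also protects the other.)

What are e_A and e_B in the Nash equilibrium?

110.8, 84.6

Expanding Arden's payoff: 274e_A + 2e_Be_A − 2e_A².
∂π/∂e_A = 274 + 2e_B − 4e_A = 0, so e_A = 68.5 + 0.5e_B.
Likewise for Belmark: e_B = 143/3 + (1/3)e_A.
Plugging e_B into Arden's best response: e_A = 68.5 + 0.5(143/3 + (1/3)e_A) ⇒ (5/6)e_A = 277/3, so e_A = 110.8.
Then e_B = 143/3 + (1/3)·110.8 = 84.6.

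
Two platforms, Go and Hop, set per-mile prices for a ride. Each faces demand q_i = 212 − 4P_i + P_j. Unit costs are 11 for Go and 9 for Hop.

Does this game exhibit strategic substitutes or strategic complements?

Go's profit: π = (P_{Go} − 11)(212 − 4P_{Go} + P_{Hop}).
∂π/∂P_{Go} = 256 − 8P_{Go} + P_{Hop} = 0 ⇒ P_{Go} = 32 + 0.125P_{Hop}.
The best-response slope dP_{Go}/dP_{Hop} = 0.125 > 0: the reaction function is upward-sloping, so the choices are strategic complements.

strategic complements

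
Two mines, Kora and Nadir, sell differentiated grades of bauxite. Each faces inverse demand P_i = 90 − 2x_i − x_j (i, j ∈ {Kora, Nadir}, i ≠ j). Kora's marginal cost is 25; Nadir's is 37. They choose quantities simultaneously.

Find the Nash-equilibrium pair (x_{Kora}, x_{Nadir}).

13.8, 9.8

Mine Kora's profit: π = x_{Kora}(90 − 2x_{Kora} − x_{Nadir}) − 25x_{Kora}.
∂π/∂x_{Kora} = 65 − 4x_{Kora} − x_{Nadir} = 0 ⇒ x_{Kora} = 16.25 − 0.25x_{Nadir}.
Similarly x_{Nadir} = 13.25 − 0.25x_{Kora}.
Substituting the second reaction function into the first: x_{Kora} = 16.25 − 0.25(13.25 − 0.25x_{Kora}), which gives 0.9375x_{Kora} = 12.9375 ⇒ x_{Kora} = 13.8.
Then x_{Nadir} = 13.25 − 0.25·13.8 = 9.8.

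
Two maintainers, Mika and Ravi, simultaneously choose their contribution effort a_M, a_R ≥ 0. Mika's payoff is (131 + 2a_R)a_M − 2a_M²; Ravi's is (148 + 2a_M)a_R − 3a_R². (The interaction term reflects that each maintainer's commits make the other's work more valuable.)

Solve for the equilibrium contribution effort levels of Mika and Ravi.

Expanding Mika's payoff: 131a_M + 2a_Ra_M − 2a_M².
∂π/∂a_M = 131 + 2a_R − 4a_M = 0, so a_M = 32.75 + 0.5a_R.
Likewise for Ravi: a_R = 74/3 + (1/3)a_M.
Solving the two reaction functions simultaneously: (1 − (0.5)(1/3))a_M = 32.75 + 0.5·(74/3), so (5/6)a_M = 541/12 and a_M = 54.1.
Then a_R = 74/3 + (1/3)·54.1 = 42.7.

54.1, 42.7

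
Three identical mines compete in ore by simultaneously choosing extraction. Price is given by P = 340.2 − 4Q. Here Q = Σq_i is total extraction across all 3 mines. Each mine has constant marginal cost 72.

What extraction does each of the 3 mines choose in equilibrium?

A representative mine's profit is π_i = q_i(340.2 − 4Q) − 72q_i, with Q = q_i + Σ_{j≠i} q_j.
First-order condition: 268.2 − 8q_i − 4Σ_{j≠i} q_j = 0.
In a symmetric equilibrium every mine chooses the same q, so Σ_{j≠i} q_j = 2q. The condition becomes 268.2 − 16q = 0, giving q = 268.2/16 = 16.7625.

16.7625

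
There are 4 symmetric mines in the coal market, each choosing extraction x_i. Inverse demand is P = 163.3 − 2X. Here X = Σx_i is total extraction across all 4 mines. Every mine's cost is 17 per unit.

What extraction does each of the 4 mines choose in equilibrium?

14.63

A representative mine's profit is π_i = x_i(163.3 − 2X) − 17x_i, with X = x_i + Σ_{j≠i} x_j.
First-order condition: 146.3 − 4x_i − 2Σ_{j≠i} x_j = 0.
Imposing symmetry (x_j = x for all j) turns Σ_{j≠i} x_j into 3x, so 146.3 = 10x and x = 14.63.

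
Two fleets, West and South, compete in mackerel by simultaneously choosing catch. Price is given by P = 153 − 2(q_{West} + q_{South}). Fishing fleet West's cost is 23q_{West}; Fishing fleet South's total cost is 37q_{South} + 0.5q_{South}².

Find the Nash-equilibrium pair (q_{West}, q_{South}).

Fishing fleet West's profit: π = q_{West}(153 − 2(q_{West} + q_{South})) − 23q_{West}.
∂π/∂q_{West} = 130 − 4q_{West} − 2q_{South} = 0, so q_{West} = 32.5 − 0.5q_{South}.
For South: ∂π/∂q_{South} = 116 − 5q_{South} − 2q_{West} = 0 ⇒ q_{South} = 23.2 − 0.4q_{West}.
Substituting the second reaction function into the first: q_{West} = 32.5 − 0.5(23.2 − 0.4q_{West}), which gives 0.8q_{West} = 20.9 ⇒ q_{West} = 26.125.
Then q_{South} = 23.2 − 0.4·26.125 = 12.75.

26.125, 12.75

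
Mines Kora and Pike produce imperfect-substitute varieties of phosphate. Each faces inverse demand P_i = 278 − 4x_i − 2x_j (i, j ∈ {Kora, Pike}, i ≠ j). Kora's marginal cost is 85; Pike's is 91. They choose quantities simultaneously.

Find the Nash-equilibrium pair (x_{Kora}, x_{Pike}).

Mine Kora's profit: π = x_{Kora}(278 − 4x_{Kora} − 2x_{Pike}) − 85x_{Kora}.
∂π/∂x_{Kora} = 193 − 8x_{Kora} − 2x_{Pike} = 0 ⇒ x_{Kora} = 24.125 − 0.25x_{Pike}.
Similarly x_{Pike} = 23.375 − 0.25x_{Kora}.
Solving the two reaction functions simultaneously: (1 − (−0.25)(−0.25))x_{Kora} = 24.125 − 0.25·23.375, so 0.9375x_{Kora} = 585/32 and x_{Kora} = 19.5.
Then x_{Pike} = 23.375 − 0.25·19.5 = 18.5.

19.5, 18.5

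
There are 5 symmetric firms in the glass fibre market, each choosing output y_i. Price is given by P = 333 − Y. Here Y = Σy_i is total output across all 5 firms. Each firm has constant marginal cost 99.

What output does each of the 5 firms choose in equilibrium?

A representative firm's profit is π_i = y_i(333 − Y) − 99y_i, with Y = y_i + Σ_{j≠i} y_j.
First-order condition: 234 − 2y_i − Σ_{j≠i} y_j = 0.
With identical firms, set every y_j = y: then 234 − 2y − 4y = 0, i.e. y = 234/6 = 39.

39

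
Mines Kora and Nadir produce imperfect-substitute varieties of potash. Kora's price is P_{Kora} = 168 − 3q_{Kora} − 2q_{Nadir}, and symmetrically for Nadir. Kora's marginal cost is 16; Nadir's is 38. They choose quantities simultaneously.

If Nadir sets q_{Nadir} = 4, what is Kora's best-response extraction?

24

Mine Kora's profit: π = q_{Kora}(168 − 3q_{Kora} − 2q_{Nadir}) − 16q_{Kora}.
∂π/∂q_{Kora} = 152 − 6q_{Kora} − 2q_{Nadir} = 0 ⇒ q_{Kora} = 76/3 − (1/3)q_{Nadir}.
At q_{Nadir} = 4: q_{Kora} = 76/3 − (1/3)·4 = 24.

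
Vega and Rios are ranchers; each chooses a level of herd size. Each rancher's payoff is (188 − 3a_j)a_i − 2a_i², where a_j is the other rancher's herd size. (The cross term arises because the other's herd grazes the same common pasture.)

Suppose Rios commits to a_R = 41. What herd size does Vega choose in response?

Vega's payoff is (188 − 3a_R)a_V − 2a_V².
∂π/∂a_V = 188 − 3a_R − 4a_V = 0, so a_V = 47 − 0.75a_R.
At a_R = 41: a_V = 47 − 0.75·41 = 16.25.

16.25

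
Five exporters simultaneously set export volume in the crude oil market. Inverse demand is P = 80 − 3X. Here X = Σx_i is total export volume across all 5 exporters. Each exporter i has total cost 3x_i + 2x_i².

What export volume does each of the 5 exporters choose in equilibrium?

3.5

A representative exporter's profit is π_i = x_i(80 − 3X) − 3x_i − 2x_i², with X = x_i + Σ_{j≠i} x_j.
First-order condition: 77 − 10x_i − 3Σ_{j≠i} x_j = 0.
With identical exporters, set every x_j = x: then 77 − 10x − 12x = 0, i.e. x = 77/22 = 3.5.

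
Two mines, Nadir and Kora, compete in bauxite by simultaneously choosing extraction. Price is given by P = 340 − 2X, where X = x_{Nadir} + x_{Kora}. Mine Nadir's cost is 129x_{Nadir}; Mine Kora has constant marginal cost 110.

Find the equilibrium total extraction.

Mine Nadir's profit: π = x_{Nadir}(340 − 2(x_{Nadir} + x_{Kora})) − 129x_{Nadir}.
∂π/∂x_{Nadir} = 211 − 4x_{Nadir} − 2x_{Kora} = 0, so x_{Nadir} = 52.75 − 0.5x_{Kora}.
By the same steps for Kora: x_{Kora} = 57.5 − 0.5x_{Nadir}.
Solving the two reaction functions simultaneously: (1 − (−0.5)(−0.5))x_{Nadir} = 52.75 − 0.5·57.5, so 0.75x_{Nadir} = 24 and x_{Nadir} = 32.
Then x_{Kora} = 57.5 − 0.5·32 = 41.5.
Total extraction: 32 + 41.5 = 73.5.

73.5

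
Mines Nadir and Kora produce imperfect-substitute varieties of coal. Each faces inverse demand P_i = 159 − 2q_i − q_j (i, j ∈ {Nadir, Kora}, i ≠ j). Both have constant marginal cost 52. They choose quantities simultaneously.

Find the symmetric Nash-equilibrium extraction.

Mine Nadir's profit: π = q_{Nadir}(159 − 2q_{Nadir} − q_{Kora}) − 52q_{Nadir}.
∂π/∂q_{Nadir} = 107 − 4q_{Nadir} − q_{Kora} = 0 ⇒ q_{Nadir} = 26.75 − 0.25q_{Kora}.
Setting q_{Nadir} = q_{Kora} in the reaction function: q_{Nadir} = 26.75 − 0.25q_{Nadir}, so q_{Nadir} = 26.75 / 1.25 = 21.4.

21.4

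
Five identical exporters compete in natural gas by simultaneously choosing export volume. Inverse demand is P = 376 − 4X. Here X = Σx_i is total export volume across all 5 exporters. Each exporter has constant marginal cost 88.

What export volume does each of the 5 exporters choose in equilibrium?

A representative exporter's profit is π_i = x_i(376 − 4X) − 88x_i, with X = x_i + Σ_{j≠i} x_j.
First-order condition: 288 − 8x_i − 4Σ_{j≠i} x_j = 0.
Imposing symmetry (x_j = x for all j) turns Σ_{j≠i} x_j into 4x, so 288 = 24x and x = 12.

12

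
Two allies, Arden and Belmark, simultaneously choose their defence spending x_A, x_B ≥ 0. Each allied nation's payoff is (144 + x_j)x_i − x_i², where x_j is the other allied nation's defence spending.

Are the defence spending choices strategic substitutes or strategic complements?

Arden's payoff is (144 + x_B)x_A − x_A².
∂π/∂x_A = 144 + x_B − 2x_A = 0, so x_A = 72 + 0.5x_B.
The best-response slope dx_A/dx_B = 0.5 > 0: the reaction function is upward-sloping, so the choices are strategic complements.

strategic complements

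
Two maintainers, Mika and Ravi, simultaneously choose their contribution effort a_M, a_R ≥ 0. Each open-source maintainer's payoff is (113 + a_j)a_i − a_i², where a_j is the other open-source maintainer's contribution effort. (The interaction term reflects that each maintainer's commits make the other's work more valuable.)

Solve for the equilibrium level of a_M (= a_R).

Mika's payoff is (113 + a_R)a_M − a_M².
∂π/∂a_M = 113 + a_R − 2a_M = 0, so a_M = 56.5 + 0.5a_R.
The game is symmetric, so in equilibrium a_R = a_M: the reaction function gives 0.5a_M = 56.5, hence a_M = 113.

113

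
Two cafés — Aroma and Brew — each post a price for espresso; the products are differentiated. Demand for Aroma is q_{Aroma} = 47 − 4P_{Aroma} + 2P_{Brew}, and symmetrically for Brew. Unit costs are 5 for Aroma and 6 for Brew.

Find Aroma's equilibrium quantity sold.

Aroma's profit: π = (P_{Aroma} − 5)(47 − 4P_{Aroma} + 2P_{Brew}).
∂π/∂P_{Aroma} = 67 − 8P_{Aroma} + 2P_{Brew} = 0 ⇒ P_{Aroma} = 8.375 + 0.25P_{Brew}.
Similarly P_{Brew} = 8.875 + 0.25P_{Aroma}.
Substituting the second reaction function into the first: P_{Aroma} = 8.375 + 0.25(8.875 + 0.25P_{Aroma}), which gives 0.9375P_{Aroma} = 339/32 ⇒ P_{Aroma} = 11.3.
Then P_{Brew} = 8.875 + 0.25·11.3 = 11.7.
q_{Aroma} = 47 − 4·11.3 + 2·11.7 = 25.2.

25.2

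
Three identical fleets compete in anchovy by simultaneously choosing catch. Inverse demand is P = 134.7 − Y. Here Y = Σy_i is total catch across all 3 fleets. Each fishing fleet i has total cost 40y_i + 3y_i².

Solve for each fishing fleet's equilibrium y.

A representative fishing fleet's profit is π_i = y_i(134.7 − Y) − 40y_i − 3y_i², with Y = y_i + Σ_{j≠i} y_j.
First-order condition: 94.7 − 8y_i − Σ_{j≠i} y_j = 0.
With identical fishing fleets, set every y_j = y: then 94.7 − 8y − 2y = 0, i.e. y = 94.7/10 = 9.47.

9.47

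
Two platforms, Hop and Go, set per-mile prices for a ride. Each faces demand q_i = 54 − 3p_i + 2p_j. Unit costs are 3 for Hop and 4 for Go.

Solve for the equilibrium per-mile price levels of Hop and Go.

Hop's profit: π = (p_{Hop} − 3)(54 − 3p_{Hop} + 2p_{Go}).
∂π/∂p_{Hop} = 63 − 6p_{Hop} + 2p_{Go} = 0 ⇒ p_{Hop} = 10.5 + (1/3)p_{Go}.
Similarly p_{Go} = 11 + (1/3)p_{Hop}.
Solving the two reaction functions simultaneously: (1 − (1/3)(1/3))p_{Hop} = 10.5 + (1/3)·11, so (8/9)p_{Hop} = 85/6 and p_{Hop} = 15.9375.
Then p_{Go} = 11 + (1/3)·15.9375 = 16.3125.

15.9375, 16.3125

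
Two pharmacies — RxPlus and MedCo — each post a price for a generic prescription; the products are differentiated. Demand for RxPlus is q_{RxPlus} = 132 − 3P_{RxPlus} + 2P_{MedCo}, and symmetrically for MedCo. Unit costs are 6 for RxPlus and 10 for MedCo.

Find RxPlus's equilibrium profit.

RxPlus's profit: π = (P_{RxPlus} − 6)(132 − 3P_{RxPlus} + 2P_{MedCo}).
∂π/∂P_{RxPlus} = 150 − 6P_{RxPlus} + 2P_{MedCo} = 0 ⇒ P_{RxPlus} = 25 + (1/3)P_{MedCo}.
Similarly P_{MedCo} = 27 + (1/3)P_{RxPlus}.
Plugging P_{MedCo} into RxPlus's best response: P_{RxPlus} = 25 + (1/3)(27 + (1/3)P_{RxPlus}) ⇒ (8/9)P_{RxPlus} = 34, so P_{RxPlus} = 38.25.
Then P_{MedCo} = 27 + (1/3)·38.25 = 39.75.
q_{RxPlus} = 132 − 3·38.25 + 2·39.75 = 96.75.
Profit = (38.25 − 6)·96.75 = 3120.1875.

3120.1875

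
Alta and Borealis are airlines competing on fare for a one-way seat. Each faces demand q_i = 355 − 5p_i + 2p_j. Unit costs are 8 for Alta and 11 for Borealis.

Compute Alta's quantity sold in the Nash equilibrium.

208.4375

Alta's profit: π = (p_{Alta} − 8)(355 − 5p_{Alta} + 2p_{Borealis}).
∂π/∂p_{Alta} = 395 − 10p_{Alta} + 2p_{Borealis} = 0 ⇒ p_{Alta} = 39.5 + 0.2p_{Borealis}.
Similarly p_{Borealis} = 41 + 0.2p_{Alta}.
Solving the two reaction functions simultaneously: (1 − (0.2)(0.2))p_{Alta} = 39.5 + 0.2·41, so 0.96p_{Alta} = 47.7 and p_{Alta} = 49.6875.
Then p_{Borealis} = 41 + 0.2·49.6875 = 50.9375.
q_{Alta} = 355 − 5·49.6875 + 2·50.9375 = 208.4375.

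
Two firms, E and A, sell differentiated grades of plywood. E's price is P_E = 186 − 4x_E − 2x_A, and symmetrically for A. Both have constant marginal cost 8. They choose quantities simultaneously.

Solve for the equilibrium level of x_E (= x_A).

17.8

Firm E's profit: π = x_E(186 − 4x_E − 2x_A) − 8x_E.
∂π/∂x_E = 178 − 8x_E − 2x_A = 0 ⇒ x_E = 22.25 − 0.25x_A.
The game is symmetric, so in equilibrium x_A = x_E: the reaction function gives 1.25x_E = 22.25, hence x_E = 17.8.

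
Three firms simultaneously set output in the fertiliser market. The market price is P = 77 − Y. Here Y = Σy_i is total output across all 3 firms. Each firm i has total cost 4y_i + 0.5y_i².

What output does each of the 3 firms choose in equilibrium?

14.6

A representative firm's profit is π_i = y_i(77 − Y) − 4y_i − 0.5y_i², with Y = y_i + Σ_{j≠i} y_j.
First-order condition: 73 − 3y_i − Σ_{j≠i} y_j = 0.
In a symmetric equilibrium every firm chooses the same y, so Σ_{j≠i} y_j = 2y. The condition becomes 73 − 5y = 0, giving y = 73/5 = 14.6.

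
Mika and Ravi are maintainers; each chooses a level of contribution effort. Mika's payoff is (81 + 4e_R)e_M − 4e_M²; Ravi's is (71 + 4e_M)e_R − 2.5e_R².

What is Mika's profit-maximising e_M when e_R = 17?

Expanding Mika's payoff: 81e_M + 4e_Re_M − 4e_M².
∂π/∂e_M = 81 + 4e_R − 8e_M = 0, so e_M = 10.125 + 0.5e_R.
At e_R = 17: e_M = 10.125 + 0.5·17 = 18.625.

18.625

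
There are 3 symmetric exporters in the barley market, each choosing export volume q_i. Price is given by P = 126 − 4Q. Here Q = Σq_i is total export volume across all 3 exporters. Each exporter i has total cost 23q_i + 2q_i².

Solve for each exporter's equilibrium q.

A representative exporter's profit is π_i = q_i(126 − 4Q) − 23q_i − 2q_i², with Q = q_i + Σ_{j≠i} q_j.
First-order condition: 103 − 12q_i − 4Σ_{j≠i} q_j = 0.
With identical exporters, set every q_j = q: then 103 − 12q − 8q = 0, i.e. q = 103/20 = 5.15.

5.15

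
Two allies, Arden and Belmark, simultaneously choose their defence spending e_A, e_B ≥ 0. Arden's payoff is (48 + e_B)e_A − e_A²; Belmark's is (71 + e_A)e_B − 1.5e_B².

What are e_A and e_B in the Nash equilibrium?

Expanding Arden's payoff: 48e_A + e_Be_A − e_A².
∂π/∂e_A = 48 + e_B − 2e_A = 0, so e_A = 24 + 0.5e_B.
Likewise for Belmark: e_B = 71/3 + (1/3)e_A.
Plugging e_B into Arden's best response: e_A = 24 + 0.5(71/3 + (1/3)e_A) ⇒ (5/6)e_A = 215/6, so e_A = 43.
Then e_B = 71/3 + (1/3)·43 = 38.

43, 38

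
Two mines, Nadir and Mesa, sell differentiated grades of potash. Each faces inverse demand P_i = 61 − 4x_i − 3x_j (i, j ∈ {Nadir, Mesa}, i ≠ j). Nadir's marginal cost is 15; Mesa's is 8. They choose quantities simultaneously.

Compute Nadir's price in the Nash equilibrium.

Mine Nadir's profit: π = x_{Nadir}(61 − 4x_{Nadir} − 3x_{Mesa}) − 15x_{Nadir}.
∂π/∂x_{Nadir} = 46 − 8x_{Nadir} − 3x_{Mesa} = 0 ⇒ x_{Nadir} = 5.75 − 0.375x_{Mesa}.
Similarly x_{Mesa} = 6.625 − 0.375x_{Nadir}.
Plugging x_{Mesa} into Nadir's best response: x_{Nadir} = 5.75 − 0.375(6.625 − 0.375x_{Nadir}) ⇒ (55/64)x_{Nadir} = 209/64, so x_{Nadir} = 3.8.
Then x_{Mesa} = 6.625 − 0.375·3.8 = 5.2.
P_{Nadir} = 61 − 4·3.8 − 3·5.2 = 30.2.

30.2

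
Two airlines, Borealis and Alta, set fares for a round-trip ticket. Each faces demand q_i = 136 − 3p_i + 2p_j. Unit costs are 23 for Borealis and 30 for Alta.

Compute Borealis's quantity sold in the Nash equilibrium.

Borealis's profit: π = (p_{Borealis} − 23)(136 − 3p_{Borealis} + 2p_{Alta}).
∂π/∂p_{Borealis} = 205 − 6p_{Borealis} + 2p_{Alta} = 0 ⇒ p_{Borealis} = 205/6 + (1/3)p_{Alta}.
Similarly p_{Alta} = 113/3 + (1/3)p_{Borealis}.
Plugging p_{Alta} into Borealis's best response: p_{Borealis} = 205/6 + (1/3)(113/3 + (1/3)p_{Borealis}) ⇒ (8/9)p_{Borealis} = 841/18, so p_{Borealis} = 52.5625.
Then p_{Alta} = 113/3 + (1/3)·52.5625 = 55.1875.
q_{Borealis} = 136 − 3·52.5625 + 2·55.1875 = 88.6875.

88.6875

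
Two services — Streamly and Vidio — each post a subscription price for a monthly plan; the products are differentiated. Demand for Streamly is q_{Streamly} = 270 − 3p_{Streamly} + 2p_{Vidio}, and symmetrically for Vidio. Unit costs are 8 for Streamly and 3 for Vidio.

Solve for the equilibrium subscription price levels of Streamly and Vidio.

72.5625, 70.6875

Streamly's profit: π = (p_{Streamly} − 8)(270 − 3p_{Streamly} + 2p_{Vidio}).
∂π/∂p_{Streamly} = 294 − 6p_{Streamly} + 2p_{Vidio} = 0 ⇒ p_{Streamly} = 49 + (1/3)p_{Vidio}.
Similarly p_{Vidio} = 46.5 + (1/3)p_{Streamly}.
Plugging p_{Vidio} into Streamly's best response: p_{Streamly} = 49 + (1/3)(46.5 + (1/3)p_{Streamly}) ⇒ (8/9)p_{Streamly} = 64.5, so p_{Streamly} = 72.5625.
Then p_{Vidio} = 46.5 + (1/3)·72.5625 = 70.6875.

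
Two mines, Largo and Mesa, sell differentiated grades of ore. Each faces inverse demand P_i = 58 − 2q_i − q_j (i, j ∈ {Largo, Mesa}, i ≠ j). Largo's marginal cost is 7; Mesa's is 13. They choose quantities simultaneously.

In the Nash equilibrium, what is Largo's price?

28.2

Mine Largo's profit: π = q_{Largo}(58 − 2q_{Largo} − q_{Mesa}) − 7q_{Largo}.
∂π/∂q_{Largo} = 51 − 4q_{Largo} − q_{Mesa} = 0 ⇒ q_{Largo} = 12.75 − 0.25q_{Mesa}.
Similarly q_{Mesa} = 11.25 − 0.25q_{Largo}.
Plugging q_{Mesa} into Largo's best response: q_{Largo} = 12.75 − 0.25(11.25 − 0.25q_{Largo}) ⇒ 0.9375q_{Largo} = 9.9375, so q_{Largo} = 10.6.
Then q_{Mesa} = 11.25 − 0.25·10.6 = 8.6.
P_{Largo} = 58 − 2·10.6 − 8.6 = 28.2.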